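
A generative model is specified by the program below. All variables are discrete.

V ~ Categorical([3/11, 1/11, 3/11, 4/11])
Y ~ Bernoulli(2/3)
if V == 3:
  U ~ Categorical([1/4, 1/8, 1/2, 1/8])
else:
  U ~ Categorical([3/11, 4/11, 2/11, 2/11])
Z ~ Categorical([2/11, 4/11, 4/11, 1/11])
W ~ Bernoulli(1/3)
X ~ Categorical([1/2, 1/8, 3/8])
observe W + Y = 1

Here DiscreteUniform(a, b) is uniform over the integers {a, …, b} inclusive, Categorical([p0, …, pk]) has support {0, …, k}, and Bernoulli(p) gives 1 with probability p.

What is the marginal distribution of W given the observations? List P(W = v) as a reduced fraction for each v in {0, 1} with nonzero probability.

P(W=0) = 4/5, P(W=1) = 1/5

Enumerate traces; 384 have nonzero weight after conditioning:
  (V=0, Y=0, U=0, Z=0, W=1, X=0) weight 1/1331
  (V=0, Y=0, U=0, Z=0, W=1, X=1) weight 1/5324
  (V=0, Y=0, U=0, Z=0, W=1, X=2) weight 3/5324
  (V=0, Y=0, U=0, Z=1, W=1, X=0) weight 2/1331
  (V=0, Y=0, U=0, Z=1, W=1, X=1) weight 1/2662
  (V=0, Y=0, U=0, Z=1, W=1, X=2) weight 3/2662
  (V=0, Y=0, U=0, Z=2, W=1, X=0) weight 2/1331
  (V=0, Y=0, U=0, Z=2, W=1, X=1) weight 1/2662
  (V=0, Y=1, U=0, Z=0, W=0, X=0) weight 4/1331
  … 375 more
Group by W:
  weight(W=0) = 4/9
  weight(W=1) = 1/9
Total weight = 4/9 + 1/9 = 5/9
P(W=0 | obs) = 4/9 / 5/9 = 4/5
P(W=1 | obs) = 1/9 / 5/9 = 1/5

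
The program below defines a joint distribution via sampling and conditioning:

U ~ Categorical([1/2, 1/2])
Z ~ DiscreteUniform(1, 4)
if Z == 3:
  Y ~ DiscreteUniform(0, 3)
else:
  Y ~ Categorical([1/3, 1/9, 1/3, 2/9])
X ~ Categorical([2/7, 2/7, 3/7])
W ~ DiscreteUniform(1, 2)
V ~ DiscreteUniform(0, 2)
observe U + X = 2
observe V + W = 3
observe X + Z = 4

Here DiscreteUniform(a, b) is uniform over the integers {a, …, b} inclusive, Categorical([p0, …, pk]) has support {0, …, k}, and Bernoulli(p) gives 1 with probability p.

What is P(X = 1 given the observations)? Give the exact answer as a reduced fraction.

P(X = 1 | obs) = 2/5

Enumerate traces; 16 have nonzero weight after conditioning:
  (U=0, Z=2, Y=0, X=2, W=1, V=2) weight 1/336
  (U=0, Z=2, Y=0, X=2, W=2, V=1) weight 1/336
  (U=0, Z=2, Y=1, X=2, W=1, V=2) weight 1/1008
  (U=0, Z=2, Y=1, X=2, W=2, V=1) weight 1/1008
  (U=0, Z=2, Y=2, X=2, W=1, V=2) weight 1/336
  (U=0, Z=2, Y=2, X=2, W=2, V=1) weight 1/336
  (U=0, Z=2, Y=3, X=2, W=1, V=2) weight 1/504
  (U=0, Z=2, Y=3, X=2, W=2, V=1) weight 1/504
  (U=1, Z=3, Y=0, X=1, W=1, V=2) weight 1/672
  … 7 more
Group by X:
  weight(X=1) = 1/84
  weight(X=2) = 1/56
Total weight = 1/84 + 1/56 = 5/168
P(X=1 | obs) = 1/84 / 5/168 = 2/5
P(X=2 | obs) = 1/56 / 5/168 = 3/5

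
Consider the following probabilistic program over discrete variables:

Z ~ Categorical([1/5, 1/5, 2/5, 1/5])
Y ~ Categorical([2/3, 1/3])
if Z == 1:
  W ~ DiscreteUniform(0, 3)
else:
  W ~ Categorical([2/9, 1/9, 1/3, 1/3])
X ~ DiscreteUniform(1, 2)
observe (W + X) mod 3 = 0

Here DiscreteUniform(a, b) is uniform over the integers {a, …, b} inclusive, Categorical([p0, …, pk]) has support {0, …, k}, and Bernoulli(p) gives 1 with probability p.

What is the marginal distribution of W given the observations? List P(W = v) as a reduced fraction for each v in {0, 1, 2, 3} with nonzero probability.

Enumerate traces; 16 have nonzero weight after conditioning:
  (Z=0, Y=0, W=1, X=2) weight 1/135
  (Z=0, Y=0, W=2, X=1) weight 1/45
  (Z=0, Y=1, W=1, X=2) weight 1/270
  (Z=0, Y=1, W=2, X=1) weight 1/90
  (Z=1, Y=0, W=1, X=2) weight 1/60
  (Z=1, Y=0, W=2, X=1) weight 1/60
  (Z=1, Y=1, W=1, X=2) weight 1/120
  (Z=1, Y=1, W=2, X=1) weight 1/120
  … 8 more
Group by W:
  weight(W=1) = 5/72
  weight(W=2) = 19/120
Total weight = 5/72 + 19/120 = 41/180
P(W=1 | obs) = 5/72 / 41/180 = 25/82
P(W=2 | obs) = 19/120 / 41/180 = 57/82

P(W=1) = 25/82, P(W=2) = 57/82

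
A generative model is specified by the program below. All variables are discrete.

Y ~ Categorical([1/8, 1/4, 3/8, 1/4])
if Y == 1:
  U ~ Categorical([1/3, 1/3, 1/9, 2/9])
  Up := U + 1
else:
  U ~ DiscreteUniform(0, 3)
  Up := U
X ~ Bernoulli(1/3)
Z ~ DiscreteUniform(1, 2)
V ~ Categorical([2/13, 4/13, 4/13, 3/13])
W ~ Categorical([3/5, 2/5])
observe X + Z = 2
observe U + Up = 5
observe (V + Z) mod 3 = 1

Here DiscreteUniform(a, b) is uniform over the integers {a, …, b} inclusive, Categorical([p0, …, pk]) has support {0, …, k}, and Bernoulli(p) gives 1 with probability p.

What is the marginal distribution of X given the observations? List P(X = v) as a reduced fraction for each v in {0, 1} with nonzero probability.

P(X=0) = 8/13, P(X=1) = 5/13

Enumerate traces; 6 have nonzero weight after conditioning:
  (Y=1, U=2, X=0, Z=2, V=2, W=0) weight 1/585
  (Y=1, U=2, X=0, Z=2, V=2, W=1) weight 2/1755
  (Y=1, U=2, X=1, Z=1, V=0, W=0) weight 1/2340
  (Y=1, U=2, X=1, Z=1, V=0, W=1) weight 1/3510
  (Y=1, U=2, X=1, Z=1, V=3, W=0) weight 1/1560
  (Y=1, U=2, X=1, Z=1, V=3, W=1) weight 1/2340
Group by X:
  weight(X=0) = 1/351
  weight(X=1) = 5/2808
Total weight = 1/351 + 5/2808 = 1/216
P(X=0 | obs) = 1/351 / 1/216 = 8/13
P(X=1 | obs) = 5/2808 / 1/216 = 5/13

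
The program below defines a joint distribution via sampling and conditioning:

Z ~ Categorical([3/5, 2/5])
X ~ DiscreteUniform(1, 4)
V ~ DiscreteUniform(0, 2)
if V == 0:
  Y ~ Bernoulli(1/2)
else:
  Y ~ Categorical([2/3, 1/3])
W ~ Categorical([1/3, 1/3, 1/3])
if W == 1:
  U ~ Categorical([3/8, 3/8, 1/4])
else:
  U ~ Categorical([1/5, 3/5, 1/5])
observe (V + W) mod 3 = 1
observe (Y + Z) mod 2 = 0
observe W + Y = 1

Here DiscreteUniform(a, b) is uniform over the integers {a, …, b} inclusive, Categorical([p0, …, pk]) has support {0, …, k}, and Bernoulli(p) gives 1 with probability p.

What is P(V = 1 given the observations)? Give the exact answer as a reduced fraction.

Enumerate traces; 24 have nonzero weight after conditioning:
  (Z=0, X=1, V=0, Y=0, W=1, U=0) weight 1/320
  (Z=0, X=1, V=0, Y=0, W=1, U=1) weight 1/320
  (Z=0, X=1, V=0, Y=0, W=1, U=2) weight 1/480
  (Z=0, X=2, V=0, Y=0, W=1, U=0) weight 1/320
  (Z=0, X=2, V=0, Y=0, W=1, U=1) weight 1/320
  (Z=0, X=2, V=0, Y=0, W=1, U=2) weight 1/480
  (Z=0, X=3, V=0, Y=0, W=1, U=0) weight 1/320
  (Z=0, X=3, V=0, Y=0, W=1, U=1) weight 1/320
  (Z=1, X=1, V=1, Y=1, W=0, U=0) weight 1/1350
  … 15 more
Group by V:
  weight(V=0) = 1/30
  weight(V=1) = 2/135
Total weight = 1/30 + 2/135 = 13/270
P(V=0 | obs) = 1/30 / 13/270 = 9/13
P(V=1 | obs) = 2/135 / 13/270 = 4/13

P(V = 1 | obs) = 4/13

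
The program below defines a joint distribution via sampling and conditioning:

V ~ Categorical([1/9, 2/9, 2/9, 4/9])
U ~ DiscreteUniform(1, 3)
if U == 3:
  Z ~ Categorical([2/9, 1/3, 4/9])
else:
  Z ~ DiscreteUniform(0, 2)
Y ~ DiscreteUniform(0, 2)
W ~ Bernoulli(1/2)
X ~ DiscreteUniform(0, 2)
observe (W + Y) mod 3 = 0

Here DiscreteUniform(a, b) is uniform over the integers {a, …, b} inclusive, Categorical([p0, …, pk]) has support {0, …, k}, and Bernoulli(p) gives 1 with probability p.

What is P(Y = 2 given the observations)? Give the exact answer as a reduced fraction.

P(Y = 2 | obs) = 1/2

Enumerate traces; 216 have nonzero weight after conditioning:
  (V=0, U=1, Z=0, Y=0, W=0, X=0) weight 1/1458
  (V=0, U=1, Z=0, Y=0, W=0, X=1) weight 1/1458
  (V=0, U=1, Z=0, Y=0, W=0, X=2) weight 1/1458
  (V=0, U=1, Z=0, Y=2, W=1, X=0) weight 1/1458
  (V=0, U=1, Z=0, Y=2, W=1, X=1) weight 1/1458
  (V=0, U=1, Z=0, Y=2, W=1, X=2) weight 1/1458
  (V=0, U=1, Z=1, Y=0, W=0, X=0) weight 1/1458
  (V=0, U=1, Z=1, Y=0, W=0, X=1) weight 1/1458
  … 208 more
Group by Y:
  weight(Y=0) = 1/6
  weight(Y=2) = 1/6
Total weight = 1/6 + 1/6 = 1/3
P(Y=0 | obs) = 1/6 / 1/3 = 1/2
P(Y=2 | obs) = 1/6 / 1/3 = 1/2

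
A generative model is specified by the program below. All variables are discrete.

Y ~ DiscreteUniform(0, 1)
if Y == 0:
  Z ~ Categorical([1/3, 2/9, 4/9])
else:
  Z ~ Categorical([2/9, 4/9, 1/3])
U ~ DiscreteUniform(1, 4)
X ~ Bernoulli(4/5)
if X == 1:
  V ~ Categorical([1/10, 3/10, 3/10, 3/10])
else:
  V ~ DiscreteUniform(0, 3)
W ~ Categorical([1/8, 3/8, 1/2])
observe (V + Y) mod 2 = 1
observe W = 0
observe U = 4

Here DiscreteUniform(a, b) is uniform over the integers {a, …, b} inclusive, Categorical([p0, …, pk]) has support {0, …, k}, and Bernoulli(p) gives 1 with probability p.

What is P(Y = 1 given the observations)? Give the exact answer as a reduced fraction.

P(Y = 1 | obs) = 21/50

Enumerate traces; 24 have nonzero weight after conditioning:
  (Y=0, Z=0, U=4, X=0, V=1, W=0) weight 1/3840
  (Y=0, Z=0, U=4, X=0, V=3, W=0) weight 1/3840
  (Y=0, Z=0, U=4, X=1, V=1, W=0) weight 1/800
  (Y=0, Z=0, U=4, X=1, V=3, W=0) weight 1/800
  (Y=0, Z=1, U=4, X=0, V=1, W=0) weight 1/5760
  (Y=0, Z=1, U=4, X=0, V=3, W=0) weight 1/5760
  (Y=0, Z=1, U=4, X=1, V=1, W=0) weight 1/1200
  (Y=0, Z=1, U=4, X=1, V=3, W=0) weight 1/1200
  (Y=1, Z=0, U=4, X=0, V=0, W=0) weight 1/5760
  … 15 more
Group by Y:
  weight(Y=0) = 29/3200
  weight(Y=1) = 21/3200
Total weight = 29/3200 + 21/3200 = 1/64
P(Y=0 | obs) = 29/3200 / 1/64 = 29/50
P(Y=1 | obs) = 21/3200 / 1/64 = 21/50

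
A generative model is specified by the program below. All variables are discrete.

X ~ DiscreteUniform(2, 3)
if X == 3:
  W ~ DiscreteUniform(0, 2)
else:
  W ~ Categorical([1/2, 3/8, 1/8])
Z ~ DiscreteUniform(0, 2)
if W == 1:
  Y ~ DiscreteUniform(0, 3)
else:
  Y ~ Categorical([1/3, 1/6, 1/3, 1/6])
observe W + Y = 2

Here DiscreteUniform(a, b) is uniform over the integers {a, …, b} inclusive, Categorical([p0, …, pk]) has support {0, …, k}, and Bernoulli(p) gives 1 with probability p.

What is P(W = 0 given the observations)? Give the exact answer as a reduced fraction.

P(W = 0 | obs) = 16/35

Enumerate traces; 18 have nonzero weight after conditioning:
  (X=2, W=0, Z=0, Y=2) weight 1/36
  (X=2, W=0, Z=1, Y=2) weight 1/36
  (X=2, W=0, Z=2, Y=2) weight 1/36
  (X=2, W=1, Z=0, Y=1) weight 1/64
  (X=2, W=1, Z=1, Y=1) weight 1/64
  (X=2, W=1, Z=2, Y=1) weight 1/64
  (X=2, W=2, Z=0, Y=0) weight 1/144
  (X=2, W=2, Z=1, Y=0) weight 1/144
  … 10 more
Group by W:
  weight(W=0) = 5/36
  weight(W=1) = 17/192
  weight(W=2) = 11/144
Total weight = 5/36 + 17/192 + 11/144 = 175/576
P(W=0 | obs) = 5/36 / 175/576 = 16/35
P(W=1 | obs) = 17/192 / 175/576 = 51/175
P(W=2 | obs) = 11/144 / 175/576 = 44/175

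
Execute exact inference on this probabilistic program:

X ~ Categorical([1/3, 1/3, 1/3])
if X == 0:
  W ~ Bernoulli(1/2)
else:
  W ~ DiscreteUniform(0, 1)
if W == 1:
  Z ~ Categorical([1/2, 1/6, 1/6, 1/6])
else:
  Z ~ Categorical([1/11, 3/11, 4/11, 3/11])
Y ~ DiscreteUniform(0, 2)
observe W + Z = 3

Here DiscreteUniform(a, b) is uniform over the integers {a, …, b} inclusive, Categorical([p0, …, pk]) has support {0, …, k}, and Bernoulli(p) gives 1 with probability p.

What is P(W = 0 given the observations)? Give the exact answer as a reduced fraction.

P(W = 0 | obs) = 18/29

Enumerate traces; 18 have nonzero weight after conditioning:
  (X=0, W=0, Z=3, Y=0) weight 1/66
  (X=0, W=0, Z=3, Y=1) weight 1/66
  (X=0, W=0, Z=3, Y=2) weight 1/66
  (X=0, W=1, Z=2, Y=0) weight 1/108
  (X=0, W=1, Z=2, Y=1) weight 1/108
  (X=0, W=1, Z=2, Y=2) weight 1/108
  (X=1, W=0, Z=3, Y=0) weight 1/66
  (X=1, W=0, Z=3, Y=1) weight 1/66
  … 10 more
Group by W:
  weight(W=0) = 3/22
  weight(W=1) = 1/12
Total weight = 3/22 + 1/12 = 29/132
P(W=0 | obs) = 3/22 / 29/132 = 18/29
P(W=1 | obs) = 1/12 / 29/132 = 11/29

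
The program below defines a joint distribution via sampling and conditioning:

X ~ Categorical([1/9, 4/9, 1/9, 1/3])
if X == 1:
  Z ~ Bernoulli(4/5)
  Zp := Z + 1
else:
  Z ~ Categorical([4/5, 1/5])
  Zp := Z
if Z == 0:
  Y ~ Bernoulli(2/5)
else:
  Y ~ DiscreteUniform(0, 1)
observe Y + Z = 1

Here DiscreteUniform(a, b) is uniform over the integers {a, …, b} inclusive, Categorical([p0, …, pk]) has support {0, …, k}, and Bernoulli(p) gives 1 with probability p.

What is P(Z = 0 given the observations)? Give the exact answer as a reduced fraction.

Enumerate traces; 8 have nonzero weight after conditioning:
  (X=0, Z=0, Y=1) weight 8/225
  (X=0, Z=1, Y=0) weight 1/90
  (X=1, Z=0, Y=1) weight 8/225
  (X=1, Z=1, Y=0) weight 8/45
  (X=2, Z=0, Y=1) weight 8/225
  (X=2, Z=1, Y=0) weight 1/90
  (X=3, Z=0, Y=1) weight 8/75
  (X=3, Z=1, Y=0) weight 1/30
Group by Z:
  weight(Z=0) = 16/75
  weight(Z=1) = 7/30
Total weight = 16/75 + 7/30 = 67/150
P(Z=0 | obs) = 16/75 / 67/150 = 32/67
P(Z=1 | obs) = 7/30 / 67/150 = 35/67

P(Z = 0 | obs) = 32/67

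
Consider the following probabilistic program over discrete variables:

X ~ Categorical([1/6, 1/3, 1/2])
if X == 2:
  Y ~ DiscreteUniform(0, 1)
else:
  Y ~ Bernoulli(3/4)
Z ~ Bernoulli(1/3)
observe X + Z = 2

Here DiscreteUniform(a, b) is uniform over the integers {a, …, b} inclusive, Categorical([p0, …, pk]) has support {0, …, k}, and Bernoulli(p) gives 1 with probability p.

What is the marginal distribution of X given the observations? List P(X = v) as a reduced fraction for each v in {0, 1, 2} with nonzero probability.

P(X=1) = 1/4, P(X=2) = 3/4

Enumerate traces; 4 have nonzero weight after conditioning:
  (X=1, Y=0, Z=1) weight 1/36
  (X=1, Y=1, Z=1) weight 1/12
  (X=2, Y=0, Z=0) weight 1/6
  (X=2, Y=1, Z=0) weight 1/6
Group by X:
  weight(X=1) = 1/9
  weight(X=2) = 1/3
Total weight = 1/9 + 1/3 = 4/9
P(X=1 | obs) = 1/9 / 4/9 = 1/4
P(X=2 | obs) = 1/3 / 4/9 = 3/4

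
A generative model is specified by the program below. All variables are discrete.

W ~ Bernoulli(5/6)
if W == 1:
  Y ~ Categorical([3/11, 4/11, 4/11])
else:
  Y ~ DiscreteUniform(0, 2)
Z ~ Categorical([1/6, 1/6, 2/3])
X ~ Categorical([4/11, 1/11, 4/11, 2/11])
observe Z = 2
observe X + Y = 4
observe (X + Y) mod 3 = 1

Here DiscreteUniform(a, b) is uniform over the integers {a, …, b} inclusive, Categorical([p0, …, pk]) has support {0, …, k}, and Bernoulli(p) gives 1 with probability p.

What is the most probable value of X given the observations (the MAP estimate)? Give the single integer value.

argmax_v P(X = v | obs) = 2

Enumerate traces; 4 have nonzero weight after conditioning:
  (W=0, Y=1, Z=2, X=3) weight 2/297
  (W=0, Y=2, Z=2, X=2) weight 4/297
  (W=1, Y=1, Z=2, X=3) weight 40/1089
  (W=1, Y=2, Z=2, X=2) weight 80/1089
Group by X:
  weight(X=2) = 284/3267
  weight(X=3) = 142/3267
Total weight = 284/3267 + 142/3267 = 142/1089
P(X=2 | obs) = 284/3267 / 142/1089 = 2/3
P(X=3 | obs) = 142/3267 / 142/1089 = 1/3
argmax = 2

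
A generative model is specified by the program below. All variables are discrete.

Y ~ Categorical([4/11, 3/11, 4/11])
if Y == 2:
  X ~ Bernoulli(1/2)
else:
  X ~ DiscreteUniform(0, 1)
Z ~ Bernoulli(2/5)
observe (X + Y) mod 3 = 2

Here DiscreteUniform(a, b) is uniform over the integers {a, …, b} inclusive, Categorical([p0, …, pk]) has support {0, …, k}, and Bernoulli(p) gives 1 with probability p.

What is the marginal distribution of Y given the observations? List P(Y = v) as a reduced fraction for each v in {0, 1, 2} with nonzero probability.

P(Y=1) = 3/7, P(Y=2) = 4/7

Enumerate traces; 4 have nonzero weight after conditioning:
  (Y=1, X=1, Z=0) weight 9/110
  (Y=1, X=1, Z=1) weight 3/55
  (Y=2, X=0, Z=0) weight 6/55
  (Y=2, X=0, Z=1) weight 4/55
Group by Y:
  weight(Y=1) = 3/22
  weight(Y=2) = 2/11
Total weight = 3/22 + 2/11 = 7/22
P(Y=1 | obs) = 3/22 / 7/22 = 3/7
P(Y=2 | obs) = 2/11 / 7/22 = 4/7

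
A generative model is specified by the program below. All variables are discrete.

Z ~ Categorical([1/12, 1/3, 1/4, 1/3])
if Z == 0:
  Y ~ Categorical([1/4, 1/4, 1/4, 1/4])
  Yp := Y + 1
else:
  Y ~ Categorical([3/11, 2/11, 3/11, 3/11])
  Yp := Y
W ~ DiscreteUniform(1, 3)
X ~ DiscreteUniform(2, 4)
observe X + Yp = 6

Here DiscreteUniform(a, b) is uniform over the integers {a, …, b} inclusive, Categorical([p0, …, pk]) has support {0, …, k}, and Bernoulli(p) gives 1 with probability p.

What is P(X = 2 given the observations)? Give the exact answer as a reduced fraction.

P(X = 2 | obs) = 1/27

Enumerate traces; 27 have nonzero weight after conditioning:
  (Z=0, Y=1, W=1, X=4) weight 1/432
  (Z=0, Y=1, W=2, X=4) weight 1/432
  (Z=0, Y=1, W=3, X=4) weight 1/432
  (Z=0, Y=2, W=1, X=3) weight 1/432
  (Z=0, Y=2, W=2, X=3) weight 1/432
  (Z=0, Y=2, W=3, X=3) weight 1/432
  (Z=0, Y=3, W=1, X=2) weight 1/432
  (Z=0, Y=3, W=2, X=2) weight 1/432
  … 19 more
Group by X:
  weight(X=2) = 1/144
  weight(X=3) = 13/144
  weight(X=4) = 13/144
Total weight = 1/144 + 13/144 + 13/144 = 3/16
P(X=2 | obs) = 1/144 / 3/16 = 1/27
P(X=3 | obs) = 13/144 / 3/16 = 13/27
P(X=4 | obs) = 13/144 / 3/16 = 13/27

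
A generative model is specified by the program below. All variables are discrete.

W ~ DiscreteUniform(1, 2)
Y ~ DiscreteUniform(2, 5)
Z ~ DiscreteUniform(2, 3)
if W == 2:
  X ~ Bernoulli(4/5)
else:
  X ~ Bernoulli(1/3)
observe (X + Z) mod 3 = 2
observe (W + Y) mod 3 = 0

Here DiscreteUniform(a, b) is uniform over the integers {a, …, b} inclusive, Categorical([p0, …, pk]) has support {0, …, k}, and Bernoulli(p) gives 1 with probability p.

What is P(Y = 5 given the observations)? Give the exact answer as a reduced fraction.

Enumerate traces; 3 have nonzero weight after conditioning:
  (W=1, Y=2, Z=2, X=0) weight 1/24
  (W=1, Y=5, Z=2, X=0) weight 1/24
  (W=2, Y=4, Z=2, X=0) weight 1/80
Group by Y:
  weight(Y=2) = 1/24
  weight(Y=4) = 1/80
  weight(Y=5) = 1/24
Total weight = 1/24 + 1/80 + 1/24 = 23/240
P(Y=2 | obs) = 1/24 / 23/240 = 10/23
P(Y=4 | obs) = 1/80 / 23/240 = 3/23
P(Y=5 | obs) = 1/24 / 23/240 = 10/23

P(Y = 5 | obs) = 10/23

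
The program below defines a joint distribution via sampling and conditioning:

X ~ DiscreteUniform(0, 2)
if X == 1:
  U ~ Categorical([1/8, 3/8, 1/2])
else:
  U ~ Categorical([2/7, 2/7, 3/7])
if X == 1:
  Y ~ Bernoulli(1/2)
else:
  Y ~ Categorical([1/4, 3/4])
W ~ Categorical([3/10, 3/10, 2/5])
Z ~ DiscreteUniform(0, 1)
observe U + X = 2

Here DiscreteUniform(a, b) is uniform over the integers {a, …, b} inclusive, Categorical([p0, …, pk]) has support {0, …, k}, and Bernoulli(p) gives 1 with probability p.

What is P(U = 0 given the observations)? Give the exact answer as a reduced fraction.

Enumerate traces; 36 have nonzero weight after conditioning:
  (X=0, U=2, Y=0, W=0, Z=0) weight 3/560
  (X=0, U=2, Y=0, W=0, Z=1) weight 3/560
  (X=0, U=2, Y=0, W=1, Z=0) weight 3/560
  (X=0, U=2, Y=0, W=1, Z=1) weight 3/560
  (X=0, U=2, Y=0, W=2, Z=0) weight 1/140
  (X=0, U=2, Y=0, W=2, Z=1) weight 1/140
  (X=0, U=2, Y=1, W=0, Z=0) weight 9/560
  (X=0, U=2, Y=1, W=0, Z=1) weight 9/560
  (X=1, U=1, Y=0, W=0, Z=0) weight 3/320
  (X=2, U=0, Y=0, W=0, Z=0) weight 1/280
  … 26 more
Group by U:
  weight(U=0) = 2/21
  weight(U=1) = 1/8
  weight(U=2) = 1/7
Total weight = 2/21 + 1/8 + 1/7 = 61/168
P(U=0 | obs) = 2/21 / 61/168 = 16/61
P(U=1 | obs) = 1/8 / 61/168 = 21/61
P(U=2 | obs) = 1/7 / 61/168 = 24/61

P(U = 0 | obs) = 16/61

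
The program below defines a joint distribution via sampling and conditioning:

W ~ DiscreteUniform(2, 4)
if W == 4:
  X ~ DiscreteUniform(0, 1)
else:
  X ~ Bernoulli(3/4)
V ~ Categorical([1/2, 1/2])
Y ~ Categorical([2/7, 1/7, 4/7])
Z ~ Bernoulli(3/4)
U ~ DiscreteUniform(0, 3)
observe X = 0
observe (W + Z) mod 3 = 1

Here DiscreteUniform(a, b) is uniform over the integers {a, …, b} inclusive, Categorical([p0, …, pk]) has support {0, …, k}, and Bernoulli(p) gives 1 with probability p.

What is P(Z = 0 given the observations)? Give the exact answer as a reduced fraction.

P(Z = 0 | obs) = 2/5

Enumerate traces; 48 have nonzero weight after conditioning:
  (W=3, X=0, V=0, Y=0, Z=1, U=0) weight 1/448
  (W=3, X=0, V=0, Y=0, Z=1, U=1) weight 1/448
  (W=3, X=0, V=0, Y=0, Z=1, U=2) weight 1/448
  (W=3, X=0, V=0, Y=0, Z=1, U=3) weight 1/448
  (W=3, X=0, V=0, Y=1, Z=1, U=0) weight 1/896
  (W=3, X=0, V=0, Y=1, Z=1, U=1) weight 1/896
  (W=3, X=0, V=0, Y=1, Z=1, U=2) weight 1/896
  (W=3, X=0, V=0, Y=1, Z=1, U=3) weight 1/896
  (W=4, X=0, V=0, Y=0, Z=0, U=0) weight 1/672
  … 39 more
Group by Z:
  weight(Z=0) = 1/24
  weight(Z=1) = 1/16
Total weight = 1/24 + 1/16 = 5/48
P(Z=0 | obs) = 1/24 / 5/48 = 2/5
P(Z=1 | obs) = 1/16 / 5/48 = 3/5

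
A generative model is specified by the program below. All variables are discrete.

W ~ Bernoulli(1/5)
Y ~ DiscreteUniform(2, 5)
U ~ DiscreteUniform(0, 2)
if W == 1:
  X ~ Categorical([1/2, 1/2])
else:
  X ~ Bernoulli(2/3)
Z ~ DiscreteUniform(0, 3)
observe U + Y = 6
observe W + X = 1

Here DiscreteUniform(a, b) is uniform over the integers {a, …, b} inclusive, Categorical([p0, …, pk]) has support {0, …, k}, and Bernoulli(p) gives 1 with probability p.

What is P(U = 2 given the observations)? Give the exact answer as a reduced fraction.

Enumerate traces; 16 have nonzero weight after conditioning:
  (W=0, Y=4, U=2, X=1, Z=0) weight 1/90
  (W=0, Y=4, U=2, X=1, Z=1) weight 1/90
  (W=0, Y=4, U=2, X=1, Z=2) weight 1/90
  (W=0, Y=4, U=2, X=1, Z=3) weight 1/90
  (W=0, Y=5, U=1, X=1, Z=0) weight 1/90
  (W=0, Y=5, U=1, X=1, Z=1) weight 1/90
  (W=0, Y=5, U=1, X=1, Z=2) weight 1/90
  (W=0, Y=5, U=1, X=1, Z=3) weight 1/90
  … 8 more
Group by U:
  weight(U=1) = 19/360
  weight(U=2) = 19/360
Total weight = 19/360 + 19/360 = 19/180
P(U=1 | obs) = 19/360 / 19/180 = 1/2
P(U=2 | obs) = 19/360 / 19/180 = 1/2

P(U = 2 | obs) = 1/2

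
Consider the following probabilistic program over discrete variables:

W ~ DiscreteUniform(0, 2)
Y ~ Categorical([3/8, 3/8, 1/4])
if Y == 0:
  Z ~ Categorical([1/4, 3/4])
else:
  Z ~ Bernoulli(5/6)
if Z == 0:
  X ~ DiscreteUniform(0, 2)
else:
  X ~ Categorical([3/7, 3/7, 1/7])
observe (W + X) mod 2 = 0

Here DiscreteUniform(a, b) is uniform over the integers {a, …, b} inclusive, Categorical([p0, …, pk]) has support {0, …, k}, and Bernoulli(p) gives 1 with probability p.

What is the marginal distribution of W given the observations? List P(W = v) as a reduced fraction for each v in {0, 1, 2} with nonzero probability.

P(W=0) = 85/229, P(W=1) = 59/229, P(W=2) = 85/229

Enumerate traces; 30 have nonzero weight after conditioning:
  (W=0, Y=0, Z=0, X=0) weight 1/96
  (W=0, Y=0, Z=0, X=2) weight 1/96
  (W=0, Y=0, Z=1, X=0) weight 9/224
  (W=0, Y=0, Z=1, X=2) weight 3/224
  (W=0, Y=1, Z=0, X=0) weight 1/144
  (W=0, Y=1, Z=0, X=2) weight 1/144
  (W=0, Y=1, Z=1, X=0) weight 5/112
  (W=0, Y=1, Z=1, X=2) weight 5/336
  (W=1, Y=0, Z=0, X=1) weight 1/96
  (W=2, Y=0, Z=0, X=0) weight 1/96
  … 20 more
Group by W:
  weight(W=0) = 85/432
  weight(W=1) = 59/432
  weight(W=2) = 85/432
Total weight = 85/432 + 59/432 + 85/432 = 229/432
P(W=0 | obs) = 85/432 / 229/432 = 85/229
P(W=1 | obs) = 59/432 / 229/432 = 59/229
P(W=2 | obs) = 85/432 / 229/432 = 85/229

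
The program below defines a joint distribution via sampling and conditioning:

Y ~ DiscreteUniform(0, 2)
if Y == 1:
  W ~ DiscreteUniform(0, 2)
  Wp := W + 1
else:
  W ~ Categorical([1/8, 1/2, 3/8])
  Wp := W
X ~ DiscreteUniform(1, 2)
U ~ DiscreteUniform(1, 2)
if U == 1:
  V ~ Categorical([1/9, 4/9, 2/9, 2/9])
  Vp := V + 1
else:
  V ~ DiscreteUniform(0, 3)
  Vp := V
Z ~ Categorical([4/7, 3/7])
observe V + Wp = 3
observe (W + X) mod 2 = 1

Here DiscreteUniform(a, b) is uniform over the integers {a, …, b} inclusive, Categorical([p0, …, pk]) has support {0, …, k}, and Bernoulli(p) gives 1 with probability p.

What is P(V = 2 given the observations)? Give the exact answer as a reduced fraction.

P(V = 2 | obs) = 68/175

Enumerate traces; 36 have nonzero weight after conditioning:
  (Y=0, W=0, X=1, U=1, V=3, Z=0) weight 1/756
  (Y=0, W=0, X=1, U=1, V=3, Z=1) weight 1/1008
  (Y=0, W=0, X=1, U=2, V=3, Z=0) weight 1/672
  (Y=0, W=0, X=1, U=2, V=3, Z=1) weight 1/896
  (Y=0, W=1, X=2, U=1, V=2, Z=0) weight 1/189
  (Y=0, W=1, X=2, U=1, V=2, Z=1) weight 1/252
  (Y=0, W=1, X=2, U=2, V=2, Z=0) weight 1/168
  (Y=0, W=1, X=2, U=2, V=2, Z=1) weight 1/224
  (Y=0, W=2, X=1, U=1, V=1, Z=0) weight 1/126
  (Y=1, W=2, X=1, U=1, V=0, Z=0) weight 1/567
  … 26 more
Group by V:
  weight(V=0) = 13/1296
  weight(V=1) = 325/5184
  weight(V=2) = 17/324
  weight(V=3) = 17/1728
Total weight = 13/1296 + 325/5184 + 17/324 + 17/1728 = 175/1296
P(V=0 | obs) = 13/1296 / 175/1296 = 13/175
P(V=1 | obs) = 325/5184 / 175/1296 = 13/28
P(V=2 | obs) = 17/324 / 175/1296 = 68/175
P(V=3 | obs) = 17/1728 / 175/1296 = 51/700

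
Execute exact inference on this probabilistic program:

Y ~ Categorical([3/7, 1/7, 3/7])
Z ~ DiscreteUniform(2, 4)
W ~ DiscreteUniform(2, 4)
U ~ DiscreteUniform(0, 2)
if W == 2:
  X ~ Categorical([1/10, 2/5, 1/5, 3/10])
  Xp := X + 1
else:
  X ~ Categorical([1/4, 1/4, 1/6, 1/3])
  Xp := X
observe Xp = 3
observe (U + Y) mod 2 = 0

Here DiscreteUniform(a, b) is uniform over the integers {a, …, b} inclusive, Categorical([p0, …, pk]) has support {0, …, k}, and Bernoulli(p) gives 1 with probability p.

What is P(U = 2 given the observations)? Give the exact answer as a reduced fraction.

P(U = 2 | obs) = 6/13

Enumerate traces; 45 have nonzero weight after conditioning:
  (Y=0, Z=2, W=2, U=0, X=2) weight 1/315
  (Y=0, Z=2, W=2, U=2, X=2) weight 1/315
  (Y=0, Z=2, W=3, U=0, X=3) weight 1/189
  (Y=0, Z=2, W=3, U=2, X=3) weight 1/189
  (Y=0, Z=2, W=4, U=0, X=3) weight 1/189
  (Y=0, Z=2, W=4, U=2, X=3) weight 1/189
  (Y=0, Z=3, W=2, U=0, X=2) weight 1/315
  (Y=0, Z=3, W=2, U=2, X=2) weight 1/315
  (Y=1, Z=2, W=2, U=1, X=2) weight 1/945
  … 36 more
Group by U:
  weight(U=0) = 26/315
  weight(U=1) = 13/945
  weight(U=2) = 26/315
Total weight = 26/315 + 13/945 + 26/315 = 169/945
P(U=0 | obs) = 26/315 / 169/945 = 6/13
P(U=1 | obs) = 13/945 / 169/945 = 1/13
P(U=2 | obs) = 26/315 / 169/945 = 6/13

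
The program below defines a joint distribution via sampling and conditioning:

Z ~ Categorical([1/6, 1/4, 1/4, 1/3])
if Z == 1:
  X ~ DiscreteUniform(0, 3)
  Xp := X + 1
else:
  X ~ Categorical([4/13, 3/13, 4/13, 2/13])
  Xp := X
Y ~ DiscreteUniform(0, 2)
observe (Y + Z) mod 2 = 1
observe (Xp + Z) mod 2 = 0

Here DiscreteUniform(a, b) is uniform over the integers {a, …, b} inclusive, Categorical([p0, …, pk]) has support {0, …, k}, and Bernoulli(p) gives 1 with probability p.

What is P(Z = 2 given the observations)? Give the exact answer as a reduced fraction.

P(Z = 2 | obs) = 24/119

Enumerate traces; 12 have nonzero weight after conditioning:
  (Z=0, X=0, Y=1) weight 2/117
  (Z=0, X=2, Y=1) weight 2/117
  (Z=1, X=0, Y=0) weight 1/48
  (Z=1, X=0, Y=2) weight 1/48
  (Z=1, X=2, Y=0) weight 1/48
  (Z=1, X=2, Y=2) weight 1/48
  (Z=2, X=0, Y=1) weight 1/39
  (Z=2, X=2, Y=1) weight 1/39
  (Z=3, X=1, Y=0) weight 1/39
  … 3 more
Group by Z:
  weight(Z=0) = 4/117
  weight(Z=1) = 1/12
  weight(Z=2) = 2/39
  weight(Z=3) = 10/117
Total weight = 4/117 + 1/12 + 2/39 + 10/117 = 119/468
P(Z=0 | obs) = 4/117 / 119/468 = 16/119
P(Z=1 | obs) = 1/12 / 119/468 = 39/119
P(Z=2 | obs) = 2/39 / 119/468 = 24/119
P(Z=3 | obs) = 10/117 / 119/468 = 40/119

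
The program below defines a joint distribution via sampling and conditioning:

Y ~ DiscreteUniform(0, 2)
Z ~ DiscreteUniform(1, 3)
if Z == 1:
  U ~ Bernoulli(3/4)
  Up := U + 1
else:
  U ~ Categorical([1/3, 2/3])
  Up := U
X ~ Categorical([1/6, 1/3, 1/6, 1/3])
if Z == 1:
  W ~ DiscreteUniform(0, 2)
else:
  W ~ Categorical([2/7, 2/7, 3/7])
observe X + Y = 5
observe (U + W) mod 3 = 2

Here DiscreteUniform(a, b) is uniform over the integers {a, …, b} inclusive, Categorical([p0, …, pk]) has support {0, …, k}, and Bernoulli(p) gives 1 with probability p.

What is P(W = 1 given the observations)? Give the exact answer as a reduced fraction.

Enumerate traces; 6 have nonzero weight after conditioning:
  (Y=2, Z=1, U=0, X=3, W=2) weight 1/324
  (Y=2, Z=1, U=1, X=3, W=1) weight 1/108
  (Y=2, Z=2, U=0, X=3, W=2) weight 1/189
  (Y=2, Z=2, U=1, X=3, W=1) weight 4/567
  (Y=2, Z=3, U=0, X=3, W=2) weight 1/189
  (Y=2, Z=3, U=1, X=3, W=1) weight 4/567
Group by W:
  weight(W=1) = 53/2268
  weight(W=2) = 31/2268
Total weight = 53/2268 + 31/2268 = 1/27
P(W=1 | obs) = 53/2268 / 1/27 = 53/84
P(W=2 | obs) = 31/2268 / 1/27 = 31/84

P(W = 1 | obs) = 53/84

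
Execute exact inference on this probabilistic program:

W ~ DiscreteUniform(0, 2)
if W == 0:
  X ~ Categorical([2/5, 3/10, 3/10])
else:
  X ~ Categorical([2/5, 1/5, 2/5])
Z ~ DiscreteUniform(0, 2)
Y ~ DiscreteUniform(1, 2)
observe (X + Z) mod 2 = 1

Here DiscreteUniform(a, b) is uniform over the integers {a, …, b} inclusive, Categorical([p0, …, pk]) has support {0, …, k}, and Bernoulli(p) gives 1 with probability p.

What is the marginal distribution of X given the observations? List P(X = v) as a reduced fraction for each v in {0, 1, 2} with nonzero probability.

P(X=0) = 12/37, P(X=1) = 14/37, P(X=2) = 11/37

Enumerate traces; 24 have nonzero weight after conditioning:
  (W=0, X=0, Z=1, Y=1) weight 1/45
  (W=0, X=0, Z=1, Y=2) weight 1/45
  (W=0, X=1, Z=0, Y=1) weight 1/60
  (W=0, X=1, Z=0, Y=2) weight 1/60
  (W=0, X=1, Z=2, Y=1) weight 1/60
  (W=0, X=1, Z=2, Y=2) weight 1/60
  (W=0, X=2, Z=1, Y=1) weight 1/60
  (W=0, X=2, Z=1, Y=2) weight 1/60
  … 16 more
Group by X:
  weight(X=0) = 2/15
  weight(X=1) = 7/45
  weight(X=2) = 11/90
Total weight = 2/15 + 7/45 + 11/90 = 37/90
P(X=0 | obs) = 2/15 / 37/90 = 12/37
P(X=1 | obs) = 7/45 / 37/90 = 14/37
P(X=2 | obs) = 11/90 / 37/90 = 11/37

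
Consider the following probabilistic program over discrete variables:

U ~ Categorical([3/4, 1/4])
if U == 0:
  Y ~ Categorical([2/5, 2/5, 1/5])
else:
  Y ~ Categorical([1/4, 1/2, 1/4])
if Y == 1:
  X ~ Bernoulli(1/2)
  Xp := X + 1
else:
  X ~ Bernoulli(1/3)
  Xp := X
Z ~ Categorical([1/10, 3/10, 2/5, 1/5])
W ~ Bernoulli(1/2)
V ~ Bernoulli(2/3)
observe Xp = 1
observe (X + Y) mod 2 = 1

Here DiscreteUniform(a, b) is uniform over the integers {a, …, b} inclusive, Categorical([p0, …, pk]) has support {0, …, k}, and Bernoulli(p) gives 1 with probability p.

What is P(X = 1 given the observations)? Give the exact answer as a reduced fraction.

Enumerate traces; 96 have nonzero weight after conditioning:
  (U=0, Y=0, X=1, Z=0, W=0, V=0) weight 1/600
  (U=0, Y=0, X=1, Z=0, W=0, V=1) weight 1/300
  (U=0, Y=0, X=1, Z=0, W=1, V=0) weight 1/600
  (U=0, Y=0, X=1, Z=0, W=1, V=1) weight 1/300
  (U=0, Y=0, X=1, Z=1, W=0, V=0) weight 1/200
  (U=0, Y=0, X=1, Z=1, W=0, V=1) weight 1/100
  (U=0, Y=0, X=1, Z=1, W=1, V=0) weight 1/200
  (U=0, Y=0, X=1, Z=1, W=1, V=1) weight 1/100
  (U=0, Y=1, X=0, Z=0, W=0, V=0) weight 1/400
  … 87 more
Group by X:
  weight(X=0) = 17/80
  weight(X=1) = 23/120
Total weight = 17/80 + 23/120 = 97/240
P(X=0 | obs) = 17/80 / 97/240 = 51/97
P(X=1 | obs) = 23/120 / 97/240 = 46/97

P(X = 1 | obs) = 46/97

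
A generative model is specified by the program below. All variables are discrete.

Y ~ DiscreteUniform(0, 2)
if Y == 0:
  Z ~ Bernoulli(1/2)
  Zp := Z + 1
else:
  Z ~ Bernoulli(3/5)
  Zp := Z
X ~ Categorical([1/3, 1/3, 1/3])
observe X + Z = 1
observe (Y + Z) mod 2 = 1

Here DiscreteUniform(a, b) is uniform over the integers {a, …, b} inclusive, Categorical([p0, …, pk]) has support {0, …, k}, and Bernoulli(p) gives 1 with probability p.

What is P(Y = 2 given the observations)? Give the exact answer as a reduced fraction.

Enumerate traces; 3 have nonzero weight after conditioning:
  (Y=0, Z=1, X=0) weight 1/18
  (Y=1, Z=0, X=1) weight 2/45
  (Y=2, Z=1, X=0) weight 1/15
Group by Y:
  weight(Y=0) = 1/18
  weight(Y=1) = 2/45
  weight(Y=2) = 1/15
Total weight = 1/18 + 2/45 + 1/15 = 1/6
P(Y=0 | obs) = 1/18 / 1/6 = 1/3
P(Y=1 | obs) = 2/45 / 1/6 = 4/15
P(Y=2 | obs) = 1/15 / 1/6 = 2/5

P(Y = 2 | obs) = 2/5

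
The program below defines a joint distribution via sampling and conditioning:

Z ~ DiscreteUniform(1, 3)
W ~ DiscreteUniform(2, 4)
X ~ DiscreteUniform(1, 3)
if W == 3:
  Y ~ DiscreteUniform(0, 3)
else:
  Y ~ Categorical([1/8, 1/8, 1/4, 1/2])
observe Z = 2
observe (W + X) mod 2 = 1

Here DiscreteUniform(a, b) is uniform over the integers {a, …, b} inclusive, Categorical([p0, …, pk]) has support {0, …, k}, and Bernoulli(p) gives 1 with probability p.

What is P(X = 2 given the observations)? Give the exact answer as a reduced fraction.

Enumerate traces; 20 have nonzero weight after conditioning:
  (Z=2, W=2, X=1, Y=0) weight 1/216
  (Z=2, W=2, X=1, Y=1) weight 1/216
  (Z=2, W=2, X=1, Y=2) weight 1/108
  (Z=2, W=2, X=1, Y=3) weight 1/54
  (Z=2, W=2, X=3, Y=0) weight 1/216
  (Z=2, W=2, X=3, Y=1) weight 1/216
  (Z=2, W=2, X=3, Y=2) weight 1/108
  (Z=2, W=2, X=3, Y=3) weight 1/54
  (Z=2, W=3, X=2, Y=0) weight 1/108
  … 11 more
Group by X:
  weight(X=1) = 2/27
  weight(X=2) = 1/27
  weight(X=3) = 2/27
Total weight = 2/27 + 1/27 + 2/27 = 5/27
P(X=1 | obs) = 2/27 / 5/27 = 2/5
P(X=2 | obs) = 1/27 / 5/27 = 1/5
P(X=3 | obs) = 2/27 / 5/27 = 2/5

P(X = 2 | obs) = 1/5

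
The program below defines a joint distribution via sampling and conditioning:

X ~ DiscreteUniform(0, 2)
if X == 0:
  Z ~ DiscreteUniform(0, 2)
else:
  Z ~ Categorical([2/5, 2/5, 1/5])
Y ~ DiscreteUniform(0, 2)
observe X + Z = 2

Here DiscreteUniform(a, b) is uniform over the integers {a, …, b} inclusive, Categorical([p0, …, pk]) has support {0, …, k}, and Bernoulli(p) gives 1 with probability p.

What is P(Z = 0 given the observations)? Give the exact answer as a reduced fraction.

Enumerate traces; 9 have nonzero weight after conditioning:
  (X=0, Z=2, Y=0) weight 1/27
  (X=0, Z=2, Y=1) weight 1/27
  (X=0, Z=2, Y=2) weight 1/27
  (X=1, Z=1, Y=0) weight 2/45
  (X=1, Z=1, Y=1) weight 2/45
  (X=1, Z=1, Y=2) weight 2/45
  (X=2, Z=0, Y=0) weight 2/45
  (X=2, Z=0, Y=1) weight 2/45
  … 1 more
Group by Z:
  weight(Z=0) = 2/15
  weight(Z=1) = 2/15
  weight(Z=2) = 1/9
Total weight = 2/15 + 2/15 + 1/9 = 17/45
P(Z=0 | obs) = 2/15 / 17/45 = 6/17
P(Z=1 | obs) = 2/15 / 17/45 = 6/17
P(Z=2 | obs) = 1/9 / 17/45 = 5/17

P(Z = 0 | obs) = 6/17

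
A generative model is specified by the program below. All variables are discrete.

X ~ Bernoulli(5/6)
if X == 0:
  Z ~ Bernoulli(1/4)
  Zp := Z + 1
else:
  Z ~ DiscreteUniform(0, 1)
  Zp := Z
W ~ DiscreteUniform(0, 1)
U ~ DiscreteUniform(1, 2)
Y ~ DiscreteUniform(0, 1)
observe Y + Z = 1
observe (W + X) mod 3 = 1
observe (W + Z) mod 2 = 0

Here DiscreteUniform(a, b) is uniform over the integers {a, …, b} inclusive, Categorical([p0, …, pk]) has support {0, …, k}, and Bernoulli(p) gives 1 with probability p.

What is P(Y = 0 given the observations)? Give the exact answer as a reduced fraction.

Enumerate traces; 4 have nonzero weight after conditioning:
  (X=0, Z=1, W=1, U=1, Y=0) weight 1/192
  (X=0, Z=1, W=1, U=2, Y=0) weight 1/192
  (X=1, Z=0, W=0, U=1, Y=1) weight 5/96
  (X=1, Z=0, W=0, U=2, Y=1) weight 5/96
Group by Y:
  weight(Y=0) = 1/96
  weight(Y=1) = 5/48
Total weight = 1/96 + 5/48 = 11/96
P(Y=0 | obs) = 1/96 / 11/96 = 1/11
P(Y=1 | obs) = 5/48 / 11/96 = 10/11

P(Y = 0 | obs) = 1/11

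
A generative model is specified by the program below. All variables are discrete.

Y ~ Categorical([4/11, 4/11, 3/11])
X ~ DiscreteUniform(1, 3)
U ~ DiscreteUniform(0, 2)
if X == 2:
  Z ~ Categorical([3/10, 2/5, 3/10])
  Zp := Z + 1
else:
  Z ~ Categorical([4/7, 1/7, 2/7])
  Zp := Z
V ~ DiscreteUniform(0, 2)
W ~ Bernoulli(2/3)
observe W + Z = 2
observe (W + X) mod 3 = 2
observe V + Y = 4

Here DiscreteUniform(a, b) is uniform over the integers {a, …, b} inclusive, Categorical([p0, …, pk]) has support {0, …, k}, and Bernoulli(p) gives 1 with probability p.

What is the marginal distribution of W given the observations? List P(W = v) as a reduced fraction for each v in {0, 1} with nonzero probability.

P(W=0) = 21/41, P(W=1) = 20/41

Enumerate traces; 6 have nonzero weight after conditioning:
  (Y=2, X=1, U=0, Z=1, V=2, W=1) weight 2/2079
  (Y=2, X=1, U=1, Z=1, V=2, W=1) weight 2/2079
  (Y=2, X=1, U=2, Z=1, V=2, W=1) weight 2/2079
  (Y=2, X=2, U=0, Z=2, V=2, W=0) weight 1/990
  (Y=2, X=2, U=1, Z=2, V=2, W=0) weight 1/990
  (Y=2, X=2, U=2, Z=2, V=2, W=0) weight 1/990
Group by W:
  weight(W=0) = 1/330
  weight(W=1) = 2/693
Total weight = 1/330 + 2/693 = 41/6930
P(W=0 | obs) = 1/330 / 41/6930 = 21/41
P(W=1 | obs) = 2/693 / 41/6930 = 20/41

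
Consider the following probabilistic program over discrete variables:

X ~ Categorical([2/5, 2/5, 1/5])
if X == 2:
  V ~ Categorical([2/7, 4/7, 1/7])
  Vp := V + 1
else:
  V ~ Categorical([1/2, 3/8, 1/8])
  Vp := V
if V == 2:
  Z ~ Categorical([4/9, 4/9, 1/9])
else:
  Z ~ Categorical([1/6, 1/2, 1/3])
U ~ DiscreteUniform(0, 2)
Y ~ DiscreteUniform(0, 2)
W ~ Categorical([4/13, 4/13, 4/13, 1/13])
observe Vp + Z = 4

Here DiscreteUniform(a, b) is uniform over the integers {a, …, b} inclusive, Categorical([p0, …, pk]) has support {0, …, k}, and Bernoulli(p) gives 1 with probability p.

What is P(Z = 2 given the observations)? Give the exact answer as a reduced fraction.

P(Z = 2 | obs) = 31/39

Enumerate traces; 144 have nonzero weight after conditioning:
  (X=0, V=2, Z=2, U=0, Y=0, W=0) weight 1/5265
  (X=0, V=2, Z=2, U=0, Y=0, W=1) weight 1/5265
  (X=0, V=2, Z=2, U=0, Y=0, W=2) weight 1/5265
  (X=0, V=2, Z=2, U=0, Y=0, W=3) weight 1/21060
  (X=0, V=2, Z=2, U=0, Y=1, W=0) weight 1/5265
  (X=0, V=2, Z=2, U=0, Y=1, W=1) weight 1/5265
  (X=0, V=2, Z=2, U=0, Y=1, W=2) weight 1/5265
  (X=0, V=2, Z=2, U=0, Y=1, W=3) weight 1/21060
  (X=2, V=2, Z=1, U=0, Y=0, W=0) weight 16/36855
  … 135 more
Group by Z:
  weight(Z=1) = 4/315
  weight(Z=2) = 31/630
Total weight = 4/315 + 31/630 = 13/210
P(Z=1 | obs) = 4/315 / 13/210 = 8/39
P(Z=2 | obs) = 31/630 / 13/210 = 31/39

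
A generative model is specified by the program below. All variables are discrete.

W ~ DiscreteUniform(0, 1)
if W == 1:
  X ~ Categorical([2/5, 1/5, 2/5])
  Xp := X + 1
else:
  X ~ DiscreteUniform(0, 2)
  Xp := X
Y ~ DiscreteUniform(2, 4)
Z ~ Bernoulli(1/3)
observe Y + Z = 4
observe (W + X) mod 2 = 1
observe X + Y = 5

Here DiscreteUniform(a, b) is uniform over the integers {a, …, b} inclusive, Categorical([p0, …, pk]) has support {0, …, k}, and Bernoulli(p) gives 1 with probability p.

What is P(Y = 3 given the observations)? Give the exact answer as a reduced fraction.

P(Y = 3 | obs) = 3/8

Enumerate traces; 2 have nonzero weight after conditioning:
  (W=0, X=1, Y=4, Z=0) weight 1/27
  (W=1, X=2, Y=3, Z=1) weight 1/45
Group by Y:
  weight(Y=3) = 1/45
  weight(Y=4) = 1/27
Total weight = 1/45 + 1/27 = 8/135
P(Y=3 | obs) = 1/45 / 8/135 = 3/8
P(Y=4 | obs) = 1/27 / 8/135 = 5/8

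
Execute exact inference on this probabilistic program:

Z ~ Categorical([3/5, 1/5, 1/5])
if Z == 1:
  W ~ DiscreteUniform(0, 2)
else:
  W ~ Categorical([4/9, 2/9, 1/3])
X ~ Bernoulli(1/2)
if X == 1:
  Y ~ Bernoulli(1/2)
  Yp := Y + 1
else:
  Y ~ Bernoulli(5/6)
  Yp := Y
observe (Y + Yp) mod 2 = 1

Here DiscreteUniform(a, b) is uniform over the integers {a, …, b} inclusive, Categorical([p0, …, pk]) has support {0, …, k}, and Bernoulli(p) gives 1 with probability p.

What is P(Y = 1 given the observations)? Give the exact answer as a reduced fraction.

P(Y = 1 | obs) = 1/2

Enumerate traces; 18 have nonzero weight after conditioning:
  (Z=0, W=0, X=1, Y=0) weight 1/15
  (Z=0, W=0, X=1, Y=1) weight 1/15
  (Z=0, W=1, X=1, Y=0) weight 1/30
  (Z=0, W=1, X=1, Y=1) weight 1/30
  (Z=0, W=2, X=1, Y=0) weight 1/20
  (Z=0, W=2, X=1, Y=1) weight 1/20
  (Z=1, W=0, X=1, Y=0) weight 1/60
  (Z=1, W=0, X=1, Y=1) weight 1/60
  … 10 more
Group by Y:
  weight(Y=0) = 1/4
  weight(Y=1) = 1/4
Total weight = 1/4 + 1/4 = 1/2
P(Y=0 | obs) = 1/4 / 1/2 = 1/2
P(Y=1 | obs) = 1/4 / 1/2 = 1/2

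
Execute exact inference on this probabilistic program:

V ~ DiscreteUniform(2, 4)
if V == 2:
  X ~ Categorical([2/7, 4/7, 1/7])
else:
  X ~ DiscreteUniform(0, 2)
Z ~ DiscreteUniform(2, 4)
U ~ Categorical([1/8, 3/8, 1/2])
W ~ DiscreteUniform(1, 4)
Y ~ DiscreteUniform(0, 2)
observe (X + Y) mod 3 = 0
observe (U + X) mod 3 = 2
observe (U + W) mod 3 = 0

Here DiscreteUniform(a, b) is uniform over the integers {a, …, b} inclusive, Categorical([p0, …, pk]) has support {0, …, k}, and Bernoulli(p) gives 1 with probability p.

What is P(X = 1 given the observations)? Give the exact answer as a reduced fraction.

P(X = 1 | obs) = 26/85

Enumerate traces; 36 have nonzero weight after conditioning:
  (V=2, X=0, Z=2, U=2, W=1, Y=0) weight 1/756
  (V=2, X=0, Z=2, U=2, W=4, Y=0) weight 1/756
  (V=2, X=0, Z=3, U=2, W=1, Y=0) weight 1/756
  (V=2, X=0, Z=3, U=2, W=4, Y=0) weight 1/756
  (V=2, X=0, Z=4, U=2, W=1, Y=0) weight 1/756
  (V=2, X=0, Z=4, U=2, W=4, Y=0) weight 1/756
  (V=2, X=1, Z=2, U=1, W=2, Y=2) weight 1/504
  (V=2, X=1, Z=3, U=1, W=2, Y=2) weight 1/504
  (V=2, X=2, Z=2, U=0, W=3, Y=1) weight 1/6048
  … 27 more
Group by X:
  weight(X=0) = 5/189
  weight(X=1) = 13/1008
  weight(X=2) = 17/6048
Total weight = 5/189 + 13/1008 + 17/6048 = 85/2016
P(X=0 | obs) = 5/189 / 85/2016 = 32/51
P(X=1 | obs) = 13/1008 / 85/2016 = 26/85
P(X=2 | obs) = 17/6048 / 85/2016 = 1/15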